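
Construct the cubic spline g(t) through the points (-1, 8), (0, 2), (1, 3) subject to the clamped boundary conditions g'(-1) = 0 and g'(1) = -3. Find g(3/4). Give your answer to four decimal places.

Write σ_i for g''(x_i). With h_i = 1, 1 and divided differences Δ_i = -6, 1, the continuity of g' gives the tridiagonal system
  1·σ_0 + 4·σ_1 + 1·σ_2 = 6(Δ_1 - Δ_0) = 42
Clamped end conditions give two more equations: 2h_0·σ_0 + h_0·σ_1 = 6(Δ_0 - g'(-1)) = -36 and h_1·σ_1 + 2h_1·σ_2 = 6(g'(1) - Δ_1) = -24.
Forward elimination and back-substitution give σ_0 = -30, σ_1 = 24, σ_2 = -24.
On [0, 1], g(t) = 2 - 3·t + 12·t² - 8·t³.
With t = 3/4: g(3/4) = 25/8.

3.1250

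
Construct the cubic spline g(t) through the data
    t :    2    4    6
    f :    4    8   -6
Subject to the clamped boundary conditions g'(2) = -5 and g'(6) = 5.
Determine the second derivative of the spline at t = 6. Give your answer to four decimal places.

Put σ_i = g'' at the i-th knot. Here h = (2, 2) and Δ = (2, -7), so the interior equations h_(i-1)·σ_(i-1) + 2(h_(i-1)+h_i)·σ_i + h_i·σ_(i+1) = 6(Δ_i − Δ_(i-1)) read
  2·σ_0 + 8·σ_1 + 2·σ_2 = 6(Δ_1 - Δ_0) = -54
Clamped end conditions give two more equations: 2h_0·σ_0 + h_0·σ_1 = 6(Δ_0 - g'(2)) = 42 and h_1·σ_1 + 2h_1·σ_2 = 6(g'(6) - Δ_1) = 72.
Solving the tridiagonal system: σ_0 = 79/4, σ_1 = -37/2, σ_2 = 109/4.

27.2500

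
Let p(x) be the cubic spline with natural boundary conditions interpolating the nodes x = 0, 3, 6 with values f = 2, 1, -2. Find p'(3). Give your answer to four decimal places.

-0.6667

With m_i denoting the second derivative at x_i, h_i = 3, 3, and Δ_i = (y_(i+1) − y_i)/h_i = -1/3, -1:
  3·m_0 + 12·m_1 + 3·m_2 = 6(Δ_1 - Δ_0) = -4
Natural end conditions: m_0 = m_2 = 0.
Solving the tridiagonal system: m_0 = 0, m_1 = -1/3, m_2 = 0.
On [3, 6], p'(x) = b_1 + 2c_1·(x - 3) + 3d_1·(x - 3)² with b_1 = Δ_1 - h_1(2m_1 + m_2)/6 = -2/3, c_1 = m_1/2 = -1/6, d_1 = (m_2 - m_1)/(6h_1) = 1/54. So p'(3) = -2/3.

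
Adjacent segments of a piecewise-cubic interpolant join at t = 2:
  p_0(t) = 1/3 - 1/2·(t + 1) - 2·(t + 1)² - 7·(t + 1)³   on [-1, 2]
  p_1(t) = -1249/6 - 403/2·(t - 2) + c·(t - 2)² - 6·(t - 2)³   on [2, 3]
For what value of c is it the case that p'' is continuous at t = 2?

p_0''(t) = -4 - 42·(t + 1), so p_0''(2) = -130. On the right, p_1''(2) = 2c, so c = -65.

-65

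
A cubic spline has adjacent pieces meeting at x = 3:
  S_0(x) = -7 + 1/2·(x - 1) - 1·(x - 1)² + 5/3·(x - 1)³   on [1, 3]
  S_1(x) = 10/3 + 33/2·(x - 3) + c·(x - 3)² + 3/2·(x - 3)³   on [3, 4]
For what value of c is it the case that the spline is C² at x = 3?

9

S_0''(x) = -2 + 10·(x - 1), so S_0''(3) = 18. On the right, S_1''(3) = 2c, so c = 9.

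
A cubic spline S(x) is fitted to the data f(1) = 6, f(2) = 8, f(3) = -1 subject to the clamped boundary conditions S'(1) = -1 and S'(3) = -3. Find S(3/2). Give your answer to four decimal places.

Let σ_i = S''(x_i). Step sizes h_i = 1, 1; slopes of the chords Δ_i = (y_(i+1) - y_i)/h_i = 2, -9.
  1·σ_0 + 4·σ_1 + 1·σ_2 = 6(Δ_1 - Δ_0) = -66
Clamped end conditions give two more equations: 2h_0·σ_0 + h_0·σ_1 = 6(Δ_0 - S'(1)) = 18 and h_1·σ_1 + 2h_1·σ_2 = 6(S'(3) - Δ_1) = 36.
Solving: σ_0 = 49/2, σ_1 = -31, σ_2 = 67/2.
On [1, 2], S(x) = 6 - 1·(x - 1) + 49/4·(x - 1)² - 37/4·(x - 1)³.
With (x - 1) = 1/2: S(3/2) = 237/32.

7.4063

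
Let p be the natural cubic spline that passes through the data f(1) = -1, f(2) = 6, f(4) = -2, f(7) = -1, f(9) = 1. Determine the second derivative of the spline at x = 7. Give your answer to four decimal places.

-1.2648

Write M_i for p''(x_i). With h_i = 1, 2, 3, 2 and divided differences Δ_i = 7, -4, 1/3, 1, the continuity of p' gives the tridiagonal system
  1·M_0 + 6·M_1 + 2·M_2 = 6(Δ_1 - Δ_0) = -66
  2·M_1 + 10·M_2 + 3·M_3 = 6(Δ_2 - Δ_1) = 26
  3·M_2 + 10·M_3 + 2·M_4 = 6(Δ_3 - Δ_2) = 4
Natural end conditions: M_0 = M_4 = 0.
Solving: M_0 = 0, M_1 = -3251/253, M_2 = 1404/253, M_3 = -320/253, M_4 = 0.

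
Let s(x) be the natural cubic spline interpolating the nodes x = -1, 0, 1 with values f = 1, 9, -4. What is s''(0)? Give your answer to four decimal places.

With M_i denoting the second derivative at x_i, h_i = 1, 1, and Δ_i = (y_(i+1) − y_i)/h_i = 8, -13:
  1·M_0 + 4·M_1 + 1·M_2 = 6(Δ_1 - Δ_0) = -126
Natural end conditions: M_0 = M_2 = 0.
Solving the tridiagonal system: M_0 = 0, M_1 = -63/2, M_2 = 0.

-31.5000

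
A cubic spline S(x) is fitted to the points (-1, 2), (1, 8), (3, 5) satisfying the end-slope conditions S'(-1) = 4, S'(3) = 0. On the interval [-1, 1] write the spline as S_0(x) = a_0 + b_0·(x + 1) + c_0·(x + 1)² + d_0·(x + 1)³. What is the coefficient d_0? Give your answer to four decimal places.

Write M_i for S''(x_i). With h_i = 2, 2 and divided differences Δ_i = 3, -3/2, the continuity of S' gives the tridiagonal system
  2·M_0 + 8·M_1 + 2·M_2 = 6(Δ_1 - Δ_0) = -27
Clamped end conditions give two more equations: 2h_0·M_0 + h_0·M_1 = 6(Δ_0 - S'(-1)) = -6 and h_1·M_1 + 2h_1·M_2 = 6(S'(3) - Δ_1) = 9.
Hence M_0 = 7/8, M_1 = -19/4, M_2 = 37/8.
On [-1, 1], with S_0(x) = a_0 + b_0·(x + 1) + c_0·(x + 1)² + d_0·(x + 1)³: c_0 = M_0/2 = 7/16, d_0 = (M_1 - M_0)/(6h_0) = -15/32, b_0 = Δ_0 - h_0(2M_0 + M_1)/6 = 4.

-0.4688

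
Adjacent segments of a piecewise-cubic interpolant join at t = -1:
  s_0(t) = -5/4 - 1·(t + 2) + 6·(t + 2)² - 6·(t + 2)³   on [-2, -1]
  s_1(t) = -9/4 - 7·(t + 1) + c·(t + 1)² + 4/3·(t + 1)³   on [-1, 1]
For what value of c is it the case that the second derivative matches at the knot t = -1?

s_0''(t) = 12 - 36·(t + 2), so s_0''(-1) = -24. On the right, s_1''(-1) = 2c, so c = -12.

-12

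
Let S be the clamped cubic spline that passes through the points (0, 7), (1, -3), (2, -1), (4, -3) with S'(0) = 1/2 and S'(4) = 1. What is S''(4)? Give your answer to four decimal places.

8.6818

Let M_i = S''(x_i). Step sizes h_i = 1, 1, 2; slopes of the chords Δ_i = (y_(i+1) - y_i)/h_i = -10, 2, -1.
  1·M_0 + 4·M_1 + 1·M_2 = 6(Δ_1 - Δ_0) = 72
  1·M_1 + 6·M_2 + 2·M_3 = 6(Δ_2 - Δ_1) = -18
Clamped end conditions give two more equations: 2h_0·M_0 + h_0·M_1 = 6(Δ_0 - S'(0)) = -63 and h_2·M_2 + 2h_2·M_3 = 6(S'(4) - Δ_2) = 12.
Solving: M_0 = -527/11, M_1 = 361/11, M_2 = -125/11, M_3 = 191/22.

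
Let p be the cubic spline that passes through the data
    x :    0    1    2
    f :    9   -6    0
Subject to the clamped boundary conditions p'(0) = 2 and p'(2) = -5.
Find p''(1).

70

With M_i denoting the second derivative at x_i, h_i = 1, 1, and Δ_i = (y_(i+1) − y_i)/h_i = -15, 6:
  1·M_0 + 4·M_1 + 1·M_2 = 6(Δ_1 - Δ_0) = 126
Clamped end conditions give two more equations: 2h_0·M_0 + h_0·M_1 = 6(Δ_0 - p'(0)) = -102 and h_1·M_1 + 2h_1·M_2 = 6(p'(2) - Δ_1) = -66.
Solving the tridiagonal system: M_0 = -86, M_1 = 70, M_2 = -68.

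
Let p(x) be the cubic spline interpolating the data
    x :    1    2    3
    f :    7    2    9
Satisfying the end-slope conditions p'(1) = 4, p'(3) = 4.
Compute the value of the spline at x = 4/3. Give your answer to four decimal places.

6.3333

With σ_i denoting the second derivative at x_i, h_i = 1, 1, and Δ_i = (y_(i+1) − y_i)/h_i = -5, 7:
  1·σ_0 + 4·σ_1 + 1·σ_2 = 6(Δ_1 - Δ_0) = 72
Clamped end conditions give two more equations: 2h_0·σ_0 + h_0·σ_1 = 6(Δ_0 - p'(1)) = -54 and h_1·σ_1 + 2h_1·σ_2 = 6(p'(3) - Δ_1) = -18.
Forward elimination and back-substitution give σ_0 = -45, σ_1 = 36, σ_2 = -27.
On [1, 2], p(x) = 7 + 4·(x - 1) - 45/2·(x - 1)² + 27/2·(x - 1)³.
With (x - 1) = 1/3: p(4/3) = 19/3.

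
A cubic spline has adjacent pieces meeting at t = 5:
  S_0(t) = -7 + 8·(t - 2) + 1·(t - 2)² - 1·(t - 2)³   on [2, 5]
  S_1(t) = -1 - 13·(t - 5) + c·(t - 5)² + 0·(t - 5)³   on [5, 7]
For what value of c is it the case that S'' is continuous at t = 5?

S_0''(t) = 2 - 6·(t - 2), so S_0''(5) = -16. On the right, S_1''(5) = 2c, so c = -8.

-8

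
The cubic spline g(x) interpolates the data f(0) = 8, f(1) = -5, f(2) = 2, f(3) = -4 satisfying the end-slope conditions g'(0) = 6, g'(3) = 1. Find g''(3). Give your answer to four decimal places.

Put M_i = g'' at the i-th knot. Here h = (1, 1, 1) and Δ = (-13, 7, -6), so the interior equations h_(i-1)·M_(i-1) + 2(h_(i-1)+h_i)·M_i + h_i·M_(i+1) = 6(Δ_i − Δ_(i-1)) read
  1·M_0 + 4·M_1 + 1·M_2 = 6(Δ_1 - Δ_0) = 120
  1·M_1 + 4·M_2 + 1·M_3 = 6(Δ_2 - Δ_1) = -78
Clamped end conditions give two more equations: 2h_0·M_0 + h_0·M_1 = 6(Δ_0 - g'(0)) = -114 and h_2·M_2 + 2h_2·M_3 = 6(g'(3) - Δ_2) = 42.
Hence M_0 = -1334/15, M_1 = 958/15, M_2 = -698/15, M_3 = 664/15.

44.2667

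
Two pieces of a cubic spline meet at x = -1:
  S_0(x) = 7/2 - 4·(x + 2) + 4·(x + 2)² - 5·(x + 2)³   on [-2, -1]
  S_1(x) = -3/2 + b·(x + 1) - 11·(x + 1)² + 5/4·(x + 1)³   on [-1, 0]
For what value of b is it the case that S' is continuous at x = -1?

S_0'(x) = -4 + 8·(x + 2) - 15·(x + 2)², so S_0'(-1) = -11. On the right, S_1'(-1) = b, so b = -11.

-11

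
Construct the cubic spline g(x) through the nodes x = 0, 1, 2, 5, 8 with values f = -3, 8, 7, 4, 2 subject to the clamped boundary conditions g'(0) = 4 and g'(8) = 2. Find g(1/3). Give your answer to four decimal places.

With M_i denoting the second derivative at x_i, h_i = 1, 1, 3, 3, and Δ_i = (y_(i+1) − y_i)/h_i = 11, -1, -1, -2/3:
  1·M_0 + 4·M_1 + 1·M_2 = 6(Δ_1 - Δ_0) = -72
  1·M_1 + 8·M_2 + 3·M_3 = 6(Δ_2 - Δ_1) = 0
  3·M_2 + 12·M_3 + 3·M_4 = 6(Δ_3 - Δ_2) = 2
Clamped end conditions give two more equations: 2h_0·M_0 + h_0·M_1 = 6(Δ_0 - g'(0)) = 42 and h_3·M_3 + 2h_3·M_4 = 6(g'(8) - Δ_3) = 16.
Solving the tridiagonal system: M_0 = 279/8, M_1 = -111/4, M_2 = 33/8, M_3 = -7/4, M_4 = 85/24.
On [0, 1], g(x) = -3 + 4·x + 279/16·x² - 167/16·x³.
With x = 1/3: g(1/3) = -25/216.

-0.1157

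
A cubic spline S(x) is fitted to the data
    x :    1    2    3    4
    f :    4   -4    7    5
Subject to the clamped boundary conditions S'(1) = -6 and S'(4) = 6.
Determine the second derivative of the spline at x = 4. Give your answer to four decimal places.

Put m_i = S'' at the i-th knot. Here h = (1, 1, 1) and Δ = (-8, 11, -2), so the interior equations h_(i-1)·m_(i-1) + 2(h_(i-1)+h_i)·m_i + h_i·m_(i+1) = 6(Δ_i − Δ_(i-1)) read
  1·m_0 + 4·m_1 + 1·m_2 = 6(Δ_1 - Δ_0) = 114
  1·m_1 + 4·m_2 + 1·m_3 = 6(Δ_2 - Δ_1) = -78
Clamped end conditions give two more equations: 2h_0·m_0 + h_0·m_1 = 6(Δ_0 - S'(1)) = -12 and h_2·m_2 + 2h_2·m_3 = 6(S'(4) - Δ_2) = 48.
Hence m_0 = -146/5, m_1 = 232/5, m_2 = -212/5, m_3 = 226/5.

45.2000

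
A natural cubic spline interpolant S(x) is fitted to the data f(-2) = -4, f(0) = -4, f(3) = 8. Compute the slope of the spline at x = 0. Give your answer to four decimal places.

Write σ_i for S''(x_i). With h_i = 2, 3 and divided differences Δ_i = 0, 4, the continuity of S' gives the tridiagonal system
  2·σ_0 + 10·σ_1 + 3·σ_2 = 6(Δ_1 - Δ_0) = 24
Natural end conditions: σ_0 = σ_2 = 0.
Hence σ_0 = 0, σ_1 = 12/5, σ_2 = 0.
On [0, 3], S'(x) = b_1 + 2c_1·x + 3d_1·x² with b_1 = Δ_1 - h_1(2σ_1 + σ_2)/6 = 8/5, c_1 = σ_1/2 = 6/5, d_1 = (σ_2 - σ_1)/(6h_1) = -2/15. So S'(0) = 8/5.

1.6000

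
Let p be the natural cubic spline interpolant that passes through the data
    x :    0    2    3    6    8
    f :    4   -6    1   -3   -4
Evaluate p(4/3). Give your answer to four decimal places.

Put M_i = p'' at the i-th knot. Here h = (2, 1, 3, 2) and Δ = (-5, 7, -4/3, -1/2), so the interior equations h_(i-1)·M_(i-1) + 2(h_(i-1)+h_i)·M_i + h_i·M_(i+1) = 6(Δ_i − Δ_(i-1)) read
  2·M_0 + 6·M_1 + 1·M_2 = 6(Δ_1 - Δ_0) = 72
  1·M_1 + 8·M_2 + 3·M_3 = 6(Δ_2 - Δ_1) = -50
  3·M_2 + 10·M_3 + 2·M_4 = 6(Δ_3 - Δ_2) = 5
Natural end conditions: M_0 = M_4 = 0.
Solving: M_0 = 0, M_1 = 5627/416, M_2 = -1905/208, M_3 = 1351/416, M_4 = 0.
On [0, 2], p(x) = 4 - 11867/1248·x + 0·x² + 5627/4992·x³.
With x = 4/3: p(4/3) = -50599/8424.

-6.0065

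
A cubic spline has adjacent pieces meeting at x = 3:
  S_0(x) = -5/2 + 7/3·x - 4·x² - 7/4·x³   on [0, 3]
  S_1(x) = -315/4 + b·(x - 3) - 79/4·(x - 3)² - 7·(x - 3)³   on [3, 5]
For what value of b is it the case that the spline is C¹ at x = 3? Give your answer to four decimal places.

S_0'(x) = 7/3 - 8·x - 21/4·x², so S_0'(3) = -827/12. On the right, S_1'(3) = b, so b = -827/12.

-68.9167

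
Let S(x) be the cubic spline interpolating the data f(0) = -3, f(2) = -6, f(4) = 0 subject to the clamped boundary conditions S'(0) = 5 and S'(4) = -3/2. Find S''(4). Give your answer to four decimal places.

-11.7500

Write M_i for S''(x_i). With h_i = 2, 2 and divided differences Δ_i = -3/2, 3, the continuity of S' gives the tridiagonal system
  2·M_0 + 8·M_1 + 2·M_2 = 6(Δ_1 - Δ_0) = 27
Clamped end conditions give two more equations: 2h_0·M_0 + h_0·M_1 = 6(Δ_0 - S'(0)) = -39 and h_1·M_1 + 2h_1·M_2 = 6(S'(4) - Δ_1) = -27.
Solving the tridiagonal system: M_0 = -59/4, M_1 = 10, M_2 = -47/4.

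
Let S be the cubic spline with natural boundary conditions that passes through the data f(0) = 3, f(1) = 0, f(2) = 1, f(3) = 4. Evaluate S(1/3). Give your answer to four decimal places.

1.7235

Put m_i = S'' at the i-th knot. Here h = (1, 1, 1) and Δ = (-3, 1, 3), so the interior equations h_(i-1)·m_(i-1) + 2(h_(i-1)+h_i)·m_i + h_i·m_(i+1) = 6(Δ_i − Δ_(i-1)) read
  1·m_0 + 4·m_1 + 1·m_2 = 6(Δ_1 - Δ_0) = 24
  1·m_1 + 4·m_2 + 1·m_3 = 6(Δ_2 - Δ_1) = 12
Natural end conditions: m_0 = m_3 = 0.
Hence m_0 = 0, m_1 = 28/5, m_2 = 8/5, m_3 = 0.
On [0, 1], S(x) = 3 - 59/15·x + 0·x² + 14/15·x³.
With x = 1/3: S(1/3) = 698/405.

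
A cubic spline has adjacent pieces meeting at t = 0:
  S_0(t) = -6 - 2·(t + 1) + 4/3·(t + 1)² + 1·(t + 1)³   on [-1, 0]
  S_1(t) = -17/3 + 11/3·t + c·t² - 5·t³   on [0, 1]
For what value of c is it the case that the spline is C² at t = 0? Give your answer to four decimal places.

4.3333

S_0''(t) = 8/3 + 6·(t + 1), so S_0''(0) = 26/3. On the right, S_1''(0) = 2c, so c = 13/3.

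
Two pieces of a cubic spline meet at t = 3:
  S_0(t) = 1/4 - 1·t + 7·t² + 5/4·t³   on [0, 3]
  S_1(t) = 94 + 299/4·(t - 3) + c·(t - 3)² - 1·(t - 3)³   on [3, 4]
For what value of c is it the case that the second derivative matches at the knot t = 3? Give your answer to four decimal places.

18.2500

S_0''(t) = 14 + 15/2·t, so S_0''(3) = 73/2. On the right, S_1''(3) = 2c, so c = 73/4.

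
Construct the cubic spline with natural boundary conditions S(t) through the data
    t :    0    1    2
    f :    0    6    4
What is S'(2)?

Let M_i = S''(x_i). Step sizes h_i = 1, 1; slopes of the chords Δ_i = (y_(i+1) - y_i)/h_i = 6, -2.
  1·M_0 + 4·M_1 + 1·M_2 = 6(Δ_1 - Δ_0) = -48
Natural end conditions: M_0 = M_2 = 0.
Forward elimination and back-substitution give M_0 = 0, M_1 = -12, M_2 = 0.
On [1, 2], S'(t) = b_1 + 2c_1·(t - 1) + 3d_1·(t - 1)² with b_1 = Δ_1 - h_1(2M_1 + M_2)/6 = 2, c_1 = M_1/2 = -6, d_1 = (M_2 - M_1)/(6h_1) = 2. So S'(2) = -4.

-4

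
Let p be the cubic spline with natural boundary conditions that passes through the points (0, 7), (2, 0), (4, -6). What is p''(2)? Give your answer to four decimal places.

0.3750

Put σ_i = p'' at the i-th knot. Here h = (2, 2) and Δ = (-7/2, -3), so the interior equations h_(i-1)·σ_(i-1) + 2(h_(i-1)+h_i)·σ_i + h_i·σ_(i+1) = 6(Δ_i − Δ_(i-1)) read
  2·σ_0 + 8·σ_1 + 2·σ_2 = 6(Δ_1 - Δ_0) = 3
Natural end conditions: σ_0 = σ_2 = 0.
Forward elimination and back-substitution give σ_0 = 0, σ_1 = 3/8, σ_2 = 0.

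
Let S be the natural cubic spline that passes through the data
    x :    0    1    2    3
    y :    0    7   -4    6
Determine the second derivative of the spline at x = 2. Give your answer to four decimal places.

40.8000

Write σ_i for S''(x_i). With h_i = 1, 1, 1 and divided differences Δ_i = 7, -11, 10, the continuity of S' gives the tridiagonal system
  1·σ_0 + 4·σ_1 + 1·σ_2 = 6(Δ_1 - Δ_0) = -108
  1·σ_1 + 4·σ_2 + 1·σ_3 = 6(Δ_2 - Δ_1) = 126
Natural end conditions: σ_0 = σ_3 = 0.
Forward elimination and back-substitution give σ_0 = 0, σ_1 = -186/5, σ_2 = 204/5, σ_3 = 0.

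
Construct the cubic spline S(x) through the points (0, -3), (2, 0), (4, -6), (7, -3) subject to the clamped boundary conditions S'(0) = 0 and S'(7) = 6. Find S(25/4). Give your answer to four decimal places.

With m_i denoting the second derivative at x_i, h_i = 2, 2, 3, and Δ_i = (y_(i+1) − y_i)/h_i = 3/2, -3, 1:
  2·m_0 + 8·m_1 + 2·m_2 = 6(Δ_1 - Δ_0) = -27
  2·m_1 + 10·m_2 + 3·m_3 = 6(Δ_2 - Δ_1) = 24
Clamped end conditions give two more equations: 2h_0·m_0 + h_0·m_1 = 6(Δ_0 - S'(0)) = 9 and h_2·m_2 + 2h_2·m_3 = 6(S'(7) - Δ_2) = 30.
Solving the tridiagonal system: m_0 = 357/74, m_1 = -381/74, m_2 = 84/37, m_3 = 143/37.
On [4, 7], S(x) = -6 - 237/74·(x - 4) + 42/37·(x - 4)² + 59/666·(x - 4)³.
With (x - 4) = 9/4: S(25/4) = -30549/4736.

-6.4504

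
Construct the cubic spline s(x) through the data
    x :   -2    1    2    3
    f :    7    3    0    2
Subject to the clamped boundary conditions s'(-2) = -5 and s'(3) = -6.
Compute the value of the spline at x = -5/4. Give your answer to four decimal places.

4.8136

With m_i denoting the second derivative at x_i, h_i = 3, 1, 1, and Δ_i = (y_(i+1) − y_i)/h_i = -4/3, -3, 2:
  3·m_0 + 8·m_1 + 1·m_2 = 6(Δ_1 - Δ_0) = -10
  1·m_1 + 4·m_2 + 1·m_3 = 6(Δ_2 - Δ_1) = 30
Clamped end conditions give two more equations: 2h_0·m_0 + h_0·m_1 = 6(Δ_0 - s'(-2)) = 22 and h_2·m_2 + 2h_2·m_3 = 6(s'(3) - Δ_2) = -48.
Hence m_0 = 574/87, m_1 = -170/29, m_2 = 496/29, m_3 = -944/29.
On [-2, 1], s(x) = 7 - 5·(x + 2) + 287/87·(x + 2)² - 542/783·(x + 2)³.
With (x + 2) = 3/4: s(-5/4) = 4467/928.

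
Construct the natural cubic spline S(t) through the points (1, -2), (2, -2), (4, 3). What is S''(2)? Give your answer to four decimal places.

2.5000

Let M_i = S''(x_i). Step sizes h_i = 1, 2; slopes of the chords Δ_i = (y_(i+1) - y_i)/h_i = 0, 5/2.
  1·M_0 + 6·M_1 + 2·M_2 = 6(Δ_1 - Δ_0) = 15
Natural end conditions: M_0 = M_2 = 0.
Solving the tridiagonal system: M_0 = 0, M_1 = 5/2, M_2 = 0.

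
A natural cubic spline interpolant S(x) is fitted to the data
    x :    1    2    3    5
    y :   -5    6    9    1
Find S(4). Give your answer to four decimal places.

6.3043

With M_i denoting the second derivative at x_i, h_i = 1, 1, 2, and Δ_i = (y_(i+1) − y_i)/h_i = 11, 3, -4:
  1·M_0 + 4·M_1 + 1·M_2 = 6(Δ_1 - Δ_0) = -48
  1·M_1 + 6·M_2 + 2·M_3 = 6(Δ_2 - Δ_1) = -42
Natural end conditions: M_0 = M_3 = 0.
Solving the tridiagonal system: M_0 = 0, M_1 = -246/23, M_2 = -120/23, M_3 = 0.
On [3, 5], S(x) = 9 - 12/23·(x - 3) - 60/23·(x - 3)² + 10/23·(x - 3)³.
With (x - 3) = 1: S(4) = 145/23.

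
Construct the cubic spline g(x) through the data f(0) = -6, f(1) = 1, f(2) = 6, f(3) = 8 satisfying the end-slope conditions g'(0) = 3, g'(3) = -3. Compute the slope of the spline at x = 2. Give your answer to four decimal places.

4.2000

Let M_i = g''(x_i). Step sizes h_i = 1, 1, 1; slopes of the chords Δ_i = (y_(i+1) - y_i)/h_i = 7, 5, 2.
  1·M_0 + 4·M_1 + 1·M_2 = 6(Δ_1 - Δ_0) = -12
  1·M_1 + 4·M_2 + 1·M_3 = 6(Δ_2 - Δ_1) = -18
Clamped end conditions give two more equations: 2h_0·M_0 + h_0·M_1 = 6(Δ_0 - g'(0)) = 24 and h_2·M_2 + 2h_2·M_3 = 6(g'(3) - Δ_2) = -30.
Solving the tridiagonal system: M_0 = 78/5, M_1 = -36/5, M_2 = 6/5, M_3 = -78/5.
On [2, 3], g'(x) = b_2 + 2c_2·(x - 2) + 3d_2·(x - 2)² with b_2 = Δ_2 - h_2(2M_2 + M_3)/6 = 21/5, c_2 = M_2/2 = 3/5, d_2 = (M_3 - M_2)/(6h_2) = -14/5. So g'(2) = 21/5.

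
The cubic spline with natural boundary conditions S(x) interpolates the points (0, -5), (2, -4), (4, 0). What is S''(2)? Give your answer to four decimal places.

1.1250

With σ_i denoting the second derivative at x_i, h_i = 2, 2, and Δ_i = (y_(i+1) − y_i)/h_i = 1/2, 2:
  2·σ_0 + 8·σ_1 + 2·σ_2 = 6(Δ_1 - Δ_0) = 9
Natural end conditions: σ_0 = σ_2 = 0.
Solving the tridiagonal system: σ_0 = 0, σ_1 = 9/8, σ_2 = 0.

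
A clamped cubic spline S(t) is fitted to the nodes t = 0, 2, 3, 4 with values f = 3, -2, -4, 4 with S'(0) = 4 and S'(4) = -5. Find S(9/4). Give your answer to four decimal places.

With m_i denoting the second derivative at x_i, h_i = 2, 1, 1, and Δ_i = (y_(i+1) − y_i)/h_i = -5/2, -2, 8:
  2·m_0 + 6·m_1 + 1·m_2 = 6(Δ_1 - Δ_0) = 3
  1·m_1 + 4·m_2 + 1·m_3 = 6(Δ_2 - Δ_1) = 60
Clamped end conditions give two more equations: 2h_0·m_0 + h_0·m_1 = 6(Δ_0 - S'(0)) = -39 and h_2·m_2 + 2h_2·m_3 = 6(S'(4) - Δ_2) = -78.
Solving: m_0 = -201/22, m_1 = -27/22, m_2 = 315/11, m_3 = -1173/22.
On [2, 3], S(t) = -2 - 70/11·(t - 2) - 27/44·(t - 2)² + 219/44·(t - 2)³.
With (t - 2) = 1/4: S(9/4) = -10001/2816.

-3.5515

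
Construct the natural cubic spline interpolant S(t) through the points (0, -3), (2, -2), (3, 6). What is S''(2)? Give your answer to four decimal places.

Put m_i = S'' at the i-th knot. Here h = (2, 1) and Δ = (1/2, 8), so the interior equations h_(i-1)·m_(i-1) + 2(h_(i-1)+h_i)·m_i + h_i·m_(i+1) = 6(Δ_i − Δ_(i-1)) read
  2·m_0 + 6·m_1 + 1·m_2 = 6(Δ_1 - Δ_0) = 45
Natural end conditions: m_0 = m_2 = 0.
Solving: m_0 = 0, m_1 = 15/2, m_2 = 0.

7.5000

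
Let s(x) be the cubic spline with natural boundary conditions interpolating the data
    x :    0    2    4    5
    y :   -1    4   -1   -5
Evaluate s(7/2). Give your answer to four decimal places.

0.8849

Let M_i = s''(x_i). Step sizes h_i = 2, 2, 1; slopes of the chords Δ_i = (y_(i+1) - y_i)/h_i = 5/2, -5/2, -4.
  2·M_0 + 8·M_1 + 2·M_2 = 6(Δ_1 - Δ_0) = -30
  2·M_1 + 6·M_2 + 1·M_3 = 6(Δ_2 - Δ_1) = -9
Natural end conditions: M_0 = M_3 = 0.
Solving the tridiagonal system: M_0 = 0, M_1 = -81/22, M_2 = -3/11, M_3 = 0.
On [2, 4], s(x) = 4 + 1/22·(x - 2) - 81/44·(x - 2)² + 25/88·(x - 2)³.
With (x - 2) = 3/2: s(7/2) = 623/704.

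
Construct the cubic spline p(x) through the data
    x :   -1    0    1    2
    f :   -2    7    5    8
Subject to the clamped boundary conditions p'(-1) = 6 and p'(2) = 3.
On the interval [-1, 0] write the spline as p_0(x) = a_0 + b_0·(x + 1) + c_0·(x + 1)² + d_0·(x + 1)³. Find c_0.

11

Write σ_i for p''(x_i). With h_i = 1, 1, 1 and divided differences Δ_i = 9, -2, 3, the continuity of p' gives the tridiagonal system
  1·σ_0 + 4·σ_1 + 1·σ_2 = 6(Δ_1 - Δ_0) = -66
  1·σ_1 + 4·σ_2 + 1·σ_3 = 6(Δ_2 - Δ_1) = 30
Clamped end conditions give two more equations: 2h_0·σ_0 + h_0·σ_1 = 6(Δ_0 - p'(-1)) = 18 and h_2·σ_2 + 2h_2·σ_3 = 6(p'(2) - Δ_2) = 0.
Solving: σ_0 = 22, σ_1 = -26, σ_2 = 16, σ_3 = -8.
On [-1, 0], with p_0(x) = a_0 + b_0·(x + 1) + c_0·(x + 1)² + d_0·(x + 1)³: c_0 = σ_0/2 = 11, d_0 = (σ_1 - σ_0)/(6h_0) = -8, b_0 = Δ_0 - h_0(2σ_0 + σ_1)/6 = 6.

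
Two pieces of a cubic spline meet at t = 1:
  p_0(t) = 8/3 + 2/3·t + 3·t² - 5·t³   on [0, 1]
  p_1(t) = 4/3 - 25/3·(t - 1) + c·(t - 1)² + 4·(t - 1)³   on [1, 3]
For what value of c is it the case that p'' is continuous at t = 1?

-12

p_0''(t) = 6 - 30·t, so p_0''(1) = -24. On the right, p_1''(1) = 2c, so c = -12.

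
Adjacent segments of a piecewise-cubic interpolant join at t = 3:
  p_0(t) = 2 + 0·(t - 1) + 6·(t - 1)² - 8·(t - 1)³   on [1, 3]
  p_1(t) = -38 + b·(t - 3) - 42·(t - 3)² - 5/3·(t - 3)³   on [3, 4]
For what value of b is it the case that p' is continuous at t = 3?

p_0'(t) = 0 + 12·(t - 1) - 24·(t - 1)², so p_0'(3) = -72. On the right, p_1'(3) = b, so b = -72.

-72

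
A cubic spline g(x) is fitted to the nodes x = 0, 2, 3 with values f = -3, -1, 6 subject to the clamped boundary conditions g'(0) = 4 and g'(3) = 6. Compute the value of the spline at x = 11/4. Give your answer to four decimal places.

Write M_i for g''(x_i). With h_i = 2, 1 and divided differences Δ_i = 1, 7, the continuity of g' gives the tridiagonal system
  2·M_0 + 6·M_1 + 1·M_2 = 6(Δ_1 - Δ_0) = 36
Clamped end conditions give two more equations: 2h_0·M_0 + h_0·M_1 = 6(Δ_0 - g'(0)) = -18 and h_1·M_1 + 2h_1·M_2 = 6(g'(3) - Δ_1) = -6.
Solving: M_0 = -59/6, M_1 = 32/3, M_2 = -25/3.
On [2, 3], g(x) = -1 + 29/6·(x - 2) + 16/3·(x - 2)² - 19/6·(x - 2)³.
With (x - 2) = 3/4: g(11/4) = 549/128.

4.2891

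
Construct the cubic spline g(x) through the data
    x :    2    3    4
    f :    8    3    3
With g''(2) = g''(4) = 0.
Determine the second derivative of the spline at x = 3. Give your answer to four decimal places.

Let M_i = g''(x_i). Step sizes h_i = 1, 1; slopes of the chords Δ_i = (y_(i+1) - y_i)/h_i = -5, 0.
  1·M_0 + 4·M_1 + 1·M_2 = 6(Δ_1 - Δ_0) = 30
Natural end conditions: M_0 = M_2 = 0.
Forward elimination and back-substitution give M_0 = 0, M_1 = 15/2, M_2 = 0.

7.5000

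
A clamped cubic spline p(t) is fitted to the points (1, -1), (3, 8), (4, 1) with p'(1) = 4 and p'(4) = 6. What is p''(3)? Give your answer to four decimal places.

-24.3333

With σ_i denoting the second derivative at x_i, h_i = 2, 1, and Δ_i = (y_(i+1) − y_i)/h_i = 9/2, -7:
  2·σ_0 + 6·σ_1 + 1·σ_2 = 6(Δ_1 - Δ_0) = -69
Clamped end conditions give two more equations: 2h_0·σ_0 + h_0·σ_1 = 6(Δ_0 - p'(1)) = 3 and h_1·σ_1 + 2h_1·σ_2 = 6(p'(4) - Δ_1) = 78.
Solving: σ_0 = 155/12, σ_1 = -73/3, σ_2 = 307/6.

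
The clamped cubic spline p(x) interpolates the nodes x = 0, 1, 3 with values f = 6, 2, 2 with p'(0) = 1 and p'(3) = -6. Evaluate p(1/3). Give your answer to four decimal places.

5.3580

Write M_i for p''(x_i). With h_i = 1, 2 and divided differences Δ_i = -4, 0, the continuity of p' gives the tridiagonal system
  1·M_0 + 6·M_1 + 2·M_2 = 6(Δ_1 - Δ_0) = 24
Clamped end conditions give two more equations: 2h_0·M_0 + h_0·M_1 = 6(Δ_0 - p'(0)) = -30 and h_1·M_1 + 2h_1·M_2 = 6(p'(3) - Δ_1) = -36.
Solving: M_0 = -64/3, M_1 = 38/3, M_2 = -46/3.
On [0, 1], p(x) = 6 + 1·x - 32/3·x² + 17/3·x³.
With x = 1/3: p(1/3) = 434/81.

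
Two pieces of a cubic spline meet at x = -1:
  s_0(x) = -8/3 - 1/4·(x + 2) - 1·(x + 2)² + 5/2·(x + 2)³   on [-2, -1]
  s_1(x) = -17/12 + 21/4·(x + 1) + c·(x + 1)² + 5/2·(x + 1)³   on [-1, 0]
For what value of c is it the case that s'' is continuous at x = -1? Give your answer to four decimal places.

6.5000

s_0''(x) = -2 + 15·(x + 2), so s_0''(-1) = 13. On the right, s_1''(-1) = 2c, so c = 13/2.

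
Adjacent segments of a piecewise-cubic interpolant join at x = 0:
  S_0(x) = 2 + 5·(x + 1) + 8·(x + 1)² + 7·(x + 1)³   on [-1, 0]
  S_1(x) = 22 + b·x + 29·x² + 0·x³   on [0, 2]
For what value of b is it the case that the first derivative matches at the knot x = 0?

42

S_0'(x) = 5 + 16·(x + 1) + 21·(x + 1)², so S_0'(0) = 42. On the right, S_1'(0) = b, so b = 42.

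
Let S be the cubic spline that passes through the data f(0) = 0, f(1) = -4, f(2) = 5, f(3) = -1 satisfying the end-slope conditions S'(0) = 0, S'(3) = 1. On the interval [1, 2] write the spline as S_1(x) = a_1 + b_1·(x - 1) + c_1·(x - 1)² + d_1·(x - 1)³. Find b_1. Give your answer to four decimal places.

Let σ_i = S''(x_i). Step sizes h_i = 1, 1, 1; slopes of the chords Δ_i = (y_(i+1) - y_i)/h_i = -4, 9, -6.
  1·σ_0 + 4·σ_1 + 1·σ_2 = 6(Δ_1 - Δ_0) = 78
  1·σ_1 + 4·σ_2 + 1·σ_3 = 6(Δ_2 - Δ_1) = -90
Clamped end conditions give two more equations: 2h_0·σ_0 + h_0·σ_1 = 6(Δ_0 - S'(0)) = -24 and h_2·σ_2 + 2h_2·σ_3 = 6(S'(3) - Δ_2) = 42.
Solving: σ_0 = -464/15, σ_1 = 568/15, σ_2 = -638/15, σ_3 = 634/15.
On [1, 2], with S_1(x) = a_1 + b_1·(x - 1) + c_1·(x - 1)² + d_1·(x - 1)³: c_1 = σ_1/2 = 284/15, d_1 = (σ_2 - σ_1)/(6h_1) = -67/5, b_1 = Δ_1 - h_1(2σ_1 + σ_2)/6 = 52/15.

3.4667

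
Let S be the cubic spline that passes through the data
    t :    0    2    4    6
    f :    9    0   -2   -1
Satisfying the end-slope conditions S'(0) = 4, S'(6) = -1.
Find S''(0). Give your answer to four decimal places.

Put m_i = S'' at the i-th knot. Here h = (2, 2, 2) and Δ = (-9/2, -1, 1/2), so the interior equations h_(i-1)·m_(i-1) + 2(h_(i-1)+h_i)·m_i + h_i·m_(i+1) = 6(Δ_i − Δ_(i-1)) read
  2·m_0 + 8·m_1 + 2·m_2 = 6(Δ_1 - Δ_0) = 21
  2·m_1 + 8·m_2 + 2·m_3 = 6(Δ_2 - Δ_1) = 9
Clamped end conditions give two more equations: 2h_0·m_0 + h_0·m_1 = 6(Δ_0 - S'(0)) = -51 and h_2·m_2 + 2h_2·m_3 = 6(S'(6) - Δ_2) = -9.
Hence m_0 = -241/15, m_1 = 199/30, m_2 = 1/30, m_3 = -34/15.

-16.0667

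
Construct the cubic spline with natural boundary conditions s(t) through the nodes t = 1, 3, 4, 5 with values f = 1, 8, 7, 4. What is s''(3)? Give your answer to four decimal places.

-4.1739

With m_i denoting the second derivative at x_i, h_i = 2, 1, 1, and Δ_i = (y_(i+1) − y_i)/h_i = 7/2, -1, -3:
  2·m_0 + 6·m_1 + 1·m_2 = 6(Δ_1 - Δ_0) = -27
  1·m_1 + 4·m_2 + 1·m_3 = 6(Δ_2 - Δ_1) = -12
Natural end conditions: m_0 = m_3 = 0.
Solving the tridiagonal system: m_0 = 0, m_1 = -96/23, m_2 = -45/23, m_3 = 0.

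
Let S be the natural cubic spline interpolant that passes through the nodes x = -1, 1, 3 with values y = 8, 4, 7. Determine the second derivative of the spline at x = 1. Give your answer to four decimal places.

2.6250

Write M_i for S''(x_i). With h_i = 2, 2 and divided differences Δ_i = -2, 3/2, the continuity of S' gives the tridiagonal system
  2·M_0 + 8·M_1 + 2·M_2 = 6(Δ_1 - Δ_0) = 21
Natural end conditions: M_0 = M_2 = 0.
Solving the tridiagonal system: M_0 = 0, M_1 = 21/8, M_2 = 0.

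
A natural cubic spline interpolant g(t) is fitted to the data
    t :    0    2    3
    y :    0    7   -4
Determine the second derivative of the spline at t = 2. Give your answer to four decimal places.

Let m_i = g''(x_i). Step sizes h_i = 2, 1; slopes of the chords Δ_i = (y_(i+1) - y_i)/h_i = 7/2, -11.
  2·m_0 + 6·m_1 + 1·m_2 = 6(Δ_1 - Δ_0) = -87
Natural end conditions: m_0 = m_2 = 0.
Solving: m_0 = 0, m_1 = -29/2, m_2 = 0.

-14.5000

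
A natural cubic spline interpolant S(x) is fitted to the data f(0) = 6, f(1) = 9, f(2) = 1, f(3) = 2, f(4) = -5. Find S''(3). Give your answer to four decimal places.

Let σ_i = S''(x_i). Step sizes h_i = 1, 1, 1, 1; slopes of the chords Δ_i = (y_(i+1) - y_i)/h_i = 3, -8, 1, -7.
  1·σ_0 + 4·σ_1 + 1·σ_2 = 6(Δ_1 - Δ_0) = -66
  1·σ_1 + 4·σ_2 + 1·σ_3 = 6(Δ_2 - Δ_1) = 54
  1·σ_2 + 4·σ_3 + 1·σ_4 = 6(Δ_3 - Δ_2) = -48
Natural end conditions: σ_0 = σ_4 = 0.
Solving the tridiagonal system: σ_0 = 0, σ_1 = -627/28, σ_2 = 165/7, σ_3 = -501/28, σ_4 = 0.

-17.8929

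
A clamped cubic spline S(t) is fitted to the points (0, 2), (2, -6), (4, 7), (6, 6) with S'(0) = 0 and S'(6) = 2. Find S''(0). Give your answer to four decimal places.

Write M_i for S''(x_i). With h_i = 2, 2, 2 and divided differences Δ_i = -4, 13/2, -1/2, the continuity of S' gives the tridiagonal system
  2·M_0 + 8·M_1 + 2·M_2 = 6(Δ_1 - Δ_0) = 63
  2·M_1 + 8·M_2 + 2·M_3 = 6(Δ_2 - Δ_1) = -42
Clamped end conditions give two more equations: 2h_0·M_0 + h_0·M_1 = 6(Δ_0 - S'(0)) = -24 and h_2·M_2 + 2h_2·M_3 = 6(S'(6) - Δ_2) = 15.
Hence M_0 = -194/15, M_1 = 208/15, M_2 = -331/30, M_3 = 139/15.

-12.9333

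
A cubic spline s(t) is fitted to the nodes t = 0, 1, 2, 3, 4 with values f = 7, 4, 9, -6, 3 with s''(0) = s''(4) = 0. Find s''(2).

-48

Write M_i for s''(x_i). With h_i = 1, 1, 1, 1 and divided differences Δ_i = -3, 5, -15, 9, the continuity of s' gives the tridiagonal system
  1·M_0 + 4·M_1 + 1·M_2 = 6(Δ_1 - Δ_0) = 48
  1·M_1 + 4·M_2 + 1·M_3 = 6(Δ_2 - Δ_1) = -120
  1·M_2 + 4·M_3 + 1·M_4 = 6(Δ_3 - Δ_2) = 144
Natural end conditions: M_0 = M_4 = 0.
Solving: M_0 = 0, M_1 = 24, M_2 = -48, M_3 = 48, M_4 = 0.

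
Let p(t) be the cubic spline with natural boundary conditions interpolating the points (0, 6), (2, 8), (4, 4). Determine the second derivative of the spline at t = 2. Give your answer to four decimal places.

With M_i denoting the second derivative at x_i, h_i = 2, 2, and Δ_i = (y_(i+1) − y_i)/h_i = 1, -2:
  2·M_0 + 8·M_1 + 2·M_2 = 6(Δ_1 - Δ_0) = -18
Natural end conditions: M_0 = M_2 = 0.
Hence M_0 = 0, M_1 = -9/4, M_2 = 0.

-2.2500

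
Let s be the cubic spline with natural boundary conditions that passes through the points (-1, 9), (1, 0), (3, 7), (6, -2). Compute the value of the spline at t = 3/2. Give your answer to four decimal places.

Let m_i = s''(x_i). Step sizes h_i = 2, 2, 3; slopes of the chords Δ_i = (y_(i+1) - y_i)/h_i = -9/2, 7/2, -3.
  2·m_0 + 8·m_1 + 2·m_2 = 6(Δ_1 - Δ_0) = 48
  2·m_1 + 10·m_2 + 3·m_3 = 6(Δ_2 - Δ_1) = -39
Natural end conditions: m_0 = m_3 = 0.
Solving the tridiagonal system: m_0 = 0, m_1 = 279/38, m_2 = -102/19, m_3 = 0.
On [1, 3], s(t) = 0 + 15/38·(t - 1) + 279/76·(t - 1)² - 161/152·(t - 1)³.
With (t - 1) = 1/2: s(3/2) = 1195/1216.

0.9827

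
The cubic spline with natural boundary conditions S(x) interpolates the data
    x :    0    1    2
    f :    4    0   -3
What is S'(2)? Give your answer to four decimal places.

Write M_i for S''(x_i). With h_i = 1, 1 and divided differences Δ_i = -4, -3, the continuity of S' gives the tridiagonal system
  1·M_0 + 4·M_1 + 1·M_2 = 6(Δ_1 - Δ_0) = 6
Natural end conditions: M_0 = M_2 = 0.
Solving: M_0 = 0, M_1 = 3/2, M_2 = 0.
On [1, 2], S'(x) = b_1 + 2c_1·(x - 1) + 3d_1·(x - 1)² with b_1 = Δ_1 - h_1(2M_1 + M_2)/6 = -7/2, c_1 = M_1/2 = 3/4, d_1 = (M_2 - M_1)/(6h_1) = -1/4. So S'(2) = -11/4.

-2.7500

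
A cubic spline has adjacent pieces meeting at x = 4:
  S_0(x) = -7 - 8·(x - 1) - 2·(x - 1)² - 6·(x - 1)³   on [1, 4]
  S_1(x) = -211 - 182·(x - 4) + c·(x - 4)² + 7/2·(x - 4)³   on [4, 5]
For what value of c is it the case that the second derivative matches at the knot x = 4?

S_0''(x) = -4 - 36·(x - 1), so S_0''(4) = -112. On the right, S_1''(4) = 2c, so c = -56.

-56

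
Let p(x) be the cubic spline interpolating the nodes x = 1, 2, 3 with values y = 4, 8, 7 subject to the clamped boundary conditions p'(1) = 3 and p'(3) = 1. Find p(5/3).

7

Put M_i = p'' at the i-th knot. Here h = (1, 1) and Δ = (4, -1), so the interior equations h_(i-1)·M_(i-1) + 2(h_(i-1)+h_i)·M_i + h_i·M_(i+1) = 6(Δ_i − Δ_(i-1)) read
  1·M_0 + 4·M_1 + 1·M_2 = 6(Δ_1 - Δ_0) = -30
Clamped end conditions give two more equations: 2h_0·M_0 + h_0·M_1 = 6(Δ_0 - p'(1)) = 6 and h_1·M_1 + 2h_1·M_2 = 6(p'(3) - Δ_1) = 12.
Solving the tridiagonal system: M_0 = 19/2, M_1 = -13, M_2 = 25/2.
On [1, 2], p(x) = 4 + 3·(x - 1) + 19/4·(x - 1)² - 15/4·(x - 1)³.
With (x - 1) = 2/3: p(5/3) = 7.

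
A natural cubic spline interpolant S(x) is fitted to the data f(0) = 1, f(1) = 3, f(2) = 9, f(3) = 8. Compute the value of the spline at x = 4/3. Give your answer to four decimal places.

5.0642

Let M_i = S''(x_i). Step sizes h_i = 1, 1, 1; slopes of the chords Δ_i = (y_(i+1) - y_i)/h_i = 2, 6, -1.
  1·M_0 + 4·M_1 + 1·M_2 = 6(Δ_1 - Δ_0) = 24
  1·M_1 + 4·M_2 + 1·M_3 = 6(Δ_2 - Δ_1) = -42
Natural end conditions: M_0 = M_3 = 0.
Forward elimination and back-substitution give M_0 = 0, M_1 = 46/5, M_2 = -64/5, M_3 = 0.
On [1, 2], S(x) = 3 + 76/15·(x - 1) + 23/5·(x - 1)² - 11/3·(x - 1)³.
With (x - 1) = 1/3: S(4/3) = 2051/405.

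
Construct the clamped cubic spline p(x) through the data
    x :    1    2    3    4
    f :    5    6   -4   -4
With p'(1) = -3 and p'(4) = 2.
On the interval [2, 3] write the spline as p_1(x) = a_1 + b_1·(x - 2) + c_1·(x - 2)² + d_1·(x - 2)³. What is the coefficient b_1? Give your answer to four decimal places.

-4.2667

Write M_i for p''(x_i). With h_i = 1, 1, 1 and divided differences Δ_i = 1, -10, 0, the continuity of p' gives the tridiagonal system
  1·M_0 + 4·M_1 + 1·M_2 = 6(Δ_1 - Δ_0) = -66
  1·M_1 + 4·M_2 + 1·M_3 = 6(Δ_2 - Δ_1) = 60
Clamped end conditions give two more equations: 2h_0·M_0 + h_0·M_1 = 6(Δ_0 - p'(1)) = 24 and h_2·M_2 + 2h_2·M_3 = 6(p'(4) - Δ_2) = 12.
Hence M_0 = 398/15, M_1 = -436/15, M_2 = 356/15, M_3 = -88/15.
On [2, 3], with p_1(x) = a_1 + b_1·(x - 2) + c_1·(x - 2)² + d_1·(x - 2)³: c_1 = M_1/2 = -218/15, d_1 = (M_2 - M_1)/(6h_1) = 44/5, b_1 = Δ_1 - h_1(2M_1 + M_2)/6 = -64/15.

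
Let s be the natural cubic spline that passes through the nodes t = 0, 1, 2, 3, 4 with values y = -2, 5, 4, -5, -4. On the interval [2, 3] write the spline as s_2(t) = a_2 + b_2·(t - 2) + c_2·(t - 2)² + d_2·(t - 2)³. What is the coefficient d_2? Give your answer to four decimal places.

5.5357

With M_i denoting the second derivative at x_i, h_i = 1, 1, 1, 1, and Δ_i = (y_(i+1) − y_i)/h_i = 7, -1, -9, 1:
  1·M_0 + 4·M_1 + 1·M_2 = 6(Δ_1 - Δ_0) = -48
  1·M_1 + 4·M_2 + 1·M_3 = 6(Δ_2 - Δ_1) = -48
  1·M_2 + 4·M_3 + 1·M_4 = 6(Δ_3 - Δ_2) = 60
Natural end conditions: M_0 = M_4 = 0.
Solving: M_0 = 0, M_1 = -117/14, M_2 = -102/7, M_3 = 261/14, M_4 = 0.
On [2, 3], with s_2(t) = a_2 + b_2·(t - 2) + c_2·(t - 2)² + d_2·(t - 2)³: c_2 = M_2/2 = -51/7, d_2 = (M_3 - M_2)/(6h_2) = 155/28, b_2 = Δ_2 - h_2(2M_2 + M_3)/6 = -29/4.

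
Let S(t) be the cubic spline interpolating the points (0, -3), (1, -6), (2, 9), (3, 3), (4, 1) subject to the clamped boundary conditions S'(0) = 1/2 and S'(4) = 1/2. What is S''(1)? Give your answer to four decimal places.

47.5714

Let M_i = S''(x_i). Step sizes h_i = 1, 1, 1, 1; slopes of the chords Δ_i = (y_(i+1) - y_i)/h_i = -3, 15, -6, -2.
  1·M_0 + 4·M_1 + 1·M_2 = 6(Δ_1 - Δ_0) = 108
  1·M_1 + 4·M_2 + 1·M_3 = 6(Δ_2 - Δ_1) = -126
  1·M_2 + 4·M_3 + 1·M_4 = 6(Δ_3 - Δ_2) = 24
Clamped end conditions give two more equations: 2h_0·M_0 + h_0·M_1 = 6(Δ_0 - S'(0)) = -21 and h_3·M_3 + 2h_3·M_4 = 6(S'(4) - Δ_3) = 15.
Hence M_0 = -240/7, M_1 = 333/7, M_2 = -48, M_3 = 129/7, M_4 = -12/7.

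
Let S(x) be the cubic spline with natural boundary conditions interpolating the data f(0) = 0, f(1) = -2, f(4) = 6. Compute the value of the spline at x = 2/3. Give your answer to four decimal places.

-1.5494

With σ_i denoting the second derivative at x_i, h_i = 1, 3, and Δ_i = (y_(i+1) − y_i)/h_i = -2, 8/3:
  1·σ_0 + 8·σ_1 + 3·σ_2 = 6(Δ_1 - Δ_0) = 28
Natural end conditions: σ_0 = σ_2 = 0.
Solving the tridiagonal system: σ_0 = 0, σ_1 = 7/2, σ_2 = 0.
On [0, 1], S(x) = 0 - 31/12·x + 0·x² + 7/12·x³.
With x = 2/3: S(2/3) = -251/162.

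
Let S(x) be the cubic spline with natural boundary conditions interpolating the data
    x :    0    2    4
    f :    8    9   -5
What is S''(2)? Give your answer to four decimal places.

Let m_i = S''(x_i). Step sizes h_i = 2, 2; slopes of the chords Δ_i = (y_(i+1) - y_i)/h_i = 1/2, -7.
  2·m_0 + 8·m_1 + 2·m_2 = 6(Δ_1 - Δ_0) = -45
Natural end conditions: m_0 = m_2 = 0.
Solving: m_0 = 0, m_1 = -45/8, m_2 = 0.

-5.6250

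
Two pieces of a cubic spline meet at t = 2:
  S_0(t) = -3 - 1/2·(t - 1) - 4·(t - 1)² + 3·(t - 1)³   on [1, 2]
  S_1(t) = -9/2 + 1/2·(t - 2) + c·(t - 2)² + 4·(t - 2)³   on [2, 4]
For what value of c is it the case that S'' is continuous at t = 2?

S_0''(t) = -8 + 18·(t - 1), so S_0''(2) = 10. On the right, S_1''(2) = 2c, so c = 5.

5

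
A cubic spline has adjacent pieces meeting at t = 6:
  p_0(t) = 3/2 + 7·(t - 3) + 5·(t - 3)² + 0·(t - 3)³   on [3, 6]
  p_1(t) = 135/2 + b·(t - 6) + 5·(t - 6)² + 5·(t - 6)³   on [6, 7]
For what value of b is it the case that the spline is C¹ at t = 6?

37

p_0'(t) = 7 + 10·(t - 3) + 0·(t - 3)², so p_0'(6) = 37. On the right, p_1'(6) = b, so b = 37.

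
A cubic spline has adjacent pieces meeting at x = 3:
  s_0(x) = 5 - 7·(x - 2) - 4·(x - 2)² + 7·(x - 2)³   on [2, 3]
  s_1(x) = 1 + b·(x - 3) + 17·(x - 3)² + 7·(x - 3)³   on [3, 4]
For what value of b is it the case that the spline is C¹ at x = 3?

6

s_0'(x) = -7 - 8·(x - 2) + 21·(x - 2)², so s_0'(3) = 6. On the right, s_1'(3) = b, so b = 6.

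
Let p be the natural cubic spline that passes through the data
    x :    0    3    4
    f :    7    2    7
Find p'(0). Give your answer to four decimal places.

Let m_i = p''(x_i). Step sizes h_i = 3, 1; slopes of the chords Δ_i = (y_(i+1) - y_i)/h_i = -5/3, 5.
  3·m_0 + 8·m_1 + 1·m_2 = 6(Δ_1 - Δ_0) = 40
Natural end conditions: m_0 = m_2 = 0.
Solving: m_0 = 0, m_1 = 5, m_2 = 0.
On [0, 3], p'(x) = b_0 + 2c_0·x + 3d_0·x² with b_0 = Δ_0 - h_0(2m_0 + m_1)/6 = -25/6, c_0 = m_0/2 = 0, d_0 = (m_1 - m_0)/(6h_0) = 5/18. So p'(0) = -25/6.

-4.1667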